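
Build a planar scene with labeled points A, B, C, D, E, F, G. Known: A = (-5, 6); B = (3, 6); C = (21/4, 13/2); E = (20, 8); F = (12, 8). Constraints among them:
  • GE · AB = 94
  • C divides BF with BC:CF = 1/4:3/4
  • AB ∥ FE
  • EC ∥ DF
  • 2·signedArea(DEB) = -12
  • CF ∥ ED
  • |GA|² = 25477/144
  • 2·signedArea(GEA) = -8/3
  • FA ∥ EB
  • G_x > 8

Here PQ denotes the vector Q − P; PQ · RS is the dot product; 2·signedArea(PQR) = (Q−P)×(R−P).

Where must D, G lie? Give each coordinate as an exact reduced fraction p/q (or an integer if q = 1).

D = (107/4, 19/2)
G = (33/4, 43/6)

1. D_x = 107/4  [EC ∥ DF ∩ CF ∥ ED]
2. D_y = 19/2  [EC ∥ DF ∩ CF ∥ ED]
   → D = (107/4, 19/2)
3. G_x = 33/4  [GE · AB = 94 ∩ 2·signedArea(GEA) = -8/3]
4. G_y = 43/6  [GE · AB = 94 ∩ 2·signedArea(GEA) = -8/3]
   → G = (33/4, 43/6)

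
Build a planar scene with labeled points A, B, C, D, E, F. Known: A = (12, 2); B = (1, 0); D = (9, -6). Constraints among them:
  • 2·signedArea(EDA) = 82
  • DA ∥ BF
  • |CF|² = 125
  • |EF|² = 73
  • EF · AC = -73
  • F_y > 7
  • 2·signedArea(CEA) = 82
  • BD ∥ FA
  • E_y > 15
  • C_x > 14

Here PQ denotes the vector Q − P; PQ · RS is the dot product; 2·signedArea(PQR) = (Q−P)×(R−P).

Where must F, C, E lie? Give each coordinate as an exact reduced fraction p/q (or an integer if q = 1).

1. F_x = 4  [BD ∥ FA ∩ DA ∥ BF]
2. F_y = 8  [BD ∥ FA ∩ DA ∥ BF]
   → F = (4, 8)
3. E_x = 7  [line -8·x + 3·y + 8 = 0 ∩ |EF|² = 73]
4. E_y = 16  [line -8·x + 3·y + 8 = 0 ∩ |EF|² = 73]
   → E = (7, 16)
5. C_x = 15  [2·signedArea(CEA) = 82 ∩ EF · AC = -73]
6. C_y = 10  [2·signedArea(CEA) = 82 ∩ EF · AC = -73]
   → C = (15, 10)

C = (15, 10)
E = (7, 16)
F = (4, 8)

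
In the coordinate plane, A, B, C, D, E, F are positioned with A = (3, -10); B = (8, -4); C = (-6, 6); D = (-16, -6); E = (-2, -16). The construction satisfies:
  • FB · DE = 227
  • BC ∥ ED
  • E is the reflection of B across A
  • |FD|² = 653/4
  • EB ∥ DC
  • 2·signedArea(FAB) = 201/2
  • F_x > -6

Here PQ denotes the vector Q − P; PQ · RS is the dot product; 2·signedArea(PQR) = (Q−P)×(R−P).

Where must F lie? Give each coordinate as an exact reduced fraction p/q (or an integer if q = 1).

1. F_x = -5  [2·signedArea(FAB) = 201/2 ∩ FB · DE = 227]
2. F_y = 1/2  [2·signedArea(FAB) = 201/2 ∩ FB · DE = 227]
   → F = (-5, 1/2)

F = (-5, 1/2)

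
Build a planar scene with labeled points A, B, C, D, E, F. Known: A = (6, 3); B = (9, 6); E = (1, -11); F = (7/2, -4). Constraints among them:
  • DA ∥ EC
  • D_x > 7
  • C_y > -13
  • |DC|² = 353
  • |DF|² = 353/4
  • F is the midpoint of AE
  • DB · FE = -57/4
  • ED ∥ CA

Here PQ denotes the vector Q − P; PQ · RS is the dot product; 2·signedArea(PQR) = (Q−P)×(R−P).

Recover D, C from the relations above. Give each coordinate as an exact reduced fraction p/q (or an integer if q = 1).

1. D_x = 15/2  [line 5/2·x + 7·y + -201/4 = 0 ∩ |DF|² = 353/4]
2. D_y = 9/2  [line 5/2·x + 7·y + -201/4 = 0 ∩ |DF|² = 353/4]
   → D = (15/2, 9/2)
3. C_x = -1/2  [ED ∥ CA ∩ DA ∥ EC]
4. C_y = -25/2  [ED ∥ CA ∩ DA ∥ EC]
   → C = (-1/2, -25/2)

C = (-1/2, -25/2)
D = (15/2, 9/2)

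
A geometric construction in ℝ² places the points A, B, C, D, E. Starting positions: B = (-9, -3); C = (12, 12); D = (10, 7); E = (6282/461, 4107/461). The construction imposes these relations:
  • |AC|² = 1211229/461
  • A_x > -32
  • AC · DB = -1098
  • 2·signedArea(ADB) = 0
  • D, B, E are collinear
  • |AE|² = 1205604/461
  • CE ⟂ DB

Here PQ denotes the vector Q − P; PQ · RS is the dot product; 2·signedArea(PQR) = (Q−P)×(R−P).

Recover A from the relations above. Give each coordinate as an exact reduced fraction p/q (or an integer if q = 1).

A = (-14580/461, -6873/461)

1. A_x = -14580/461  [2·signedArea(ADB) = 0 ∩ AC · DB = -1098]
2. A_y = -6873/461  [2·signedArea(ADB) = 0 ∩ AC · DB = -1098]
   → A = (-14580/461, -6873/461)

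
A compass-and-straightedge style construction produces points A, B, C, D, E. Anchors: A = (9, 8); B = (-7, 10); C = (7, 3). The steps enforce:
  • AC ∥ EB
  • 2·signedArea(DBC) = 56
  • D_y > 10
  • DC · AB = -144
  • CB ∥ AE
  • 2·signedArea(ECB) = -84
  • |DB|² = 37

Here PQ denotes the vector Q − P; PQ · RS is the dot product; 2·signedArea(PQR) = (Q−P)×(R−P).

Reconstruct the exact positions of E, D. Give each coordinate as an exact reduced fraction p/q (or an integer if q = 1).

1. E_x = -5  [AC ∥ EB ∩ CB ∥ AE]
2. E_y = 15  [AC ∥ EB ∩ CB ∥ AE]
   → E = (-5, 15)
3. D_x = -1  [2·signedArea(DBC) = 56 ∩ DC · AB = -144]
4. D_y = 11  [2·signedArea(DBC) = 56 ∩ DC · AB = -144]
   → D = (-1, 11)

D = (-1, 11)
E = (-5, 15)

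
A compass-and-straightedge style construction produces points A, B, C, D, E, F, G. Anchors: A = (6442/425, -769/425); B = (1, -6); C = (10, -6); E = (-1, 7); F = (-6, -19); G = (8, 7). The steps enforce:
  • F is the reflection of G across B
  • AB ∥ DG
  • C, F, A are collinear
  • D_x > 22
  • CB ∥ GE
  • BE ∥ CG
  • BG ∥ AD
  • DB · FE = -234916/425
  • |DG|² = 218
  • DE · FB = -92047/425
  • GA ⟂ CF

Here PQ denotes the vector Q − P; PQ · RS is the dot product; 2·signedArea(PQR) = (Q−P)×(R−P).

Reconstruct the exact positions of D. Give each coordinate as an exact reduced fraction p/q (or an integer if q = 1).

D = (9417/425, 4756/425)

1. D_x = 9417/425  [AB ∥ DG ∩ BG ∥ AD]
2. D_y = 4756/425  [AB ∥ DG ∩ BG ∥ AD]
   → D = (9417/425, 4756/425)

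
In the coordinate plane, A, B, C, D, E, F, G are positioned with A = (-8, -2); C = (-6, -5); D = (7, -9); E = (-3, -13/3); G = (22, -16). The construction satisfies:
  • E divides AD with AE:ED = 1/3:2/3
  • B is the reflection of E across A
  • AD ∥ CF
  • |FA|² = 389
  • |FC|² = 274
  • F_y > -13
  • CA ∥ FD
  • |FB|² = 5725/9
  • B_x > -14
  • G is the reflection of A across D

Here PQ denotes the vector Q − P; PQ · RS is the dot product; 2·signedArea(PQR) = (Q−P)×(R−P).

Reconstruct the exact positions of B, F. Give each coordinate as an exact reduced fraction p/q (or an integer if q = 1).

1. B_x = -13  [B is the reflection of E across A]
2. B_y = 1/3  [B is the reflection of E across A]
   → B = (-13, 1/3)
3. F_x = 9  [CA ∥ FD ∩ AD ∥ CF]
4. F_y = -12  [CA ∥ FD ∩ AD ∥ CF]
   → F = (9, -12)

B = (-13, 1/3)
F = (9, -12)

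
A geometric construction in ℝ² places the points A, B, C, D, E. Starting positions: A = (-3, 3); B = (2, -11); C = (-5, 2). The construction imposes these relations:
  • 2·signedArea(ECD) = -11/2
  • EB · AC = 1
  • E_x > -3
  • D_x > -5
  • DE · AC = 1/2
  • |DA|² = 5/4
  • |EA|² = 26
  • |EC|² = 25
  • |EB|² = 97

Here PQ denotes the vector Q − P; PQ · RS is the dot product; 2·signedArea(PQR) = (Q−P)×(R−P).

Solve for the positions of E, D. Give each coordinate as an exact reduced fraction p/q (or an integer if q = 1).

1. E_x = -2  [line 2·x + 1·y + 6 = 0 ∩ |EC|² = 25]
2. E_y = -2  [line 2·x + 1·y + 6 = 0 ∩ |EC|² = 25]
   → E = (-2, -2)
3. D_x = -4  [2·signedArea(ECD) = -11/2 ∩ DE · AC = 1/2]
4. D_y = 5/2  [2·signedArea(ECD) = -11/2 ∩ DE · AC = 1/2]
   → D = (-4, 5/2)

D = (-4, 5/2)
E = (-2, -2)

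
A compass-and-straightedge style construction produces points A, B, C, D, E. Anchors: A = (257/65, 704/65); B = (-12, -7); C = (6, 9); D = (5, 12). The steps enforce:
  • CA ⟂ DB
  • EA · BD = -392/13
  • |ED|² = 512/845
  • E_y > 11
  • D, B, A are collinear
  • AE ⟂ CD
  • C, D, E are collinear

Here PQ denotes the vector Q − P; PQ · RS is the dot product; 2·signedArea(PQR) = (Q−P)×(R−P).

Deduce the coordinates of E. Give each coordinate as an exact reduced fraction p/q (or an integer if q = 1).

E = (341/65, 732/65)

1. E_x = 341/65  [C, D, E are collinear ∩ AE ⟂ CD]
2. E_y = 732/65  [C, D, E are collinear ∩ AE ⟂ CD]
   → E = (341/65, 732/65)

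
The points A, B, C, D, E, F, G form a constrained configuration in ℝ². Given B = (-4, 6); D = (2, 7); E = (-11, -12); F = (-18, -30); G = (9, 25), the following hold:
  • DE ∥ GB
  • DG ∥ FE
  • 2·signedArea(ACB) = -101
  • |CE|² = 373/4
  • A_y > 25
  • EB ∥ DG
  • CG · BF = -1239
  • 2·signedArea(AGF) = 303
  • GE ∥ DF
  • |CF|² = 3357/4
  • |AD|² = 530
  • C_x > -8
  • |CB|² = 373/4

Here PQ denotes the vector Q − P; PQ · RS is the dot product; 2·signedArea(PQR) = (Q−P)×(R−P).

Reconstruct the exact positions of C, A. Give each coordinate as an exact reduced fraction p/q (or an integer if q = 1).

1. C_x = -15/2  [line 14·x + 36·y + 213 = 0 ∩ |CF|² = 3357/4]
2. C_y = -3  [line 14·x + 36·y + 213 = 0 ∩ |CF|² = 3357/4]
   → C = (-15/2, -3)
3. A_x = 15  [2·signedArea(ACB) = -101 ∩ 2·signedArea(AGF) = 303]
4. A_y = 26  [2·signedArea(ACB) = -101 ∩ 2·signedArea(AGF) = 303]
   → A = (15, 26)

A = (15, 26)
C = (-15/2, -3)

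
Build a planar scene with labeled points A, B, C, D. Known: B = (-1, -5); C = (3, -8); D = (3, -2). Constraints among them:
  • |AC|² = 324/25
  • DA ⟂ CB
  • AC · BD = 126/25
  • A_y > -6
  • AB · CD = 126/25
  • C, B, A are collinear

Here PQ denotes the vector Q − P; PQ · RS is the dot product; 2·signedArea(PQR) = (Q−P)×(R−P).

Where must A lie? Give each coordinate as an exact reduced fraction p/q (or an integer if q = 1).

A = (3/25, -146/25)

1. A_x = 3/25  [C, B, A are collinear ∩ DA ⟂ CB]
2. A_y = -146/25  [C, B, A are collinear ∩ DA ⟂ CB]
   → A = (3/25, -146/25)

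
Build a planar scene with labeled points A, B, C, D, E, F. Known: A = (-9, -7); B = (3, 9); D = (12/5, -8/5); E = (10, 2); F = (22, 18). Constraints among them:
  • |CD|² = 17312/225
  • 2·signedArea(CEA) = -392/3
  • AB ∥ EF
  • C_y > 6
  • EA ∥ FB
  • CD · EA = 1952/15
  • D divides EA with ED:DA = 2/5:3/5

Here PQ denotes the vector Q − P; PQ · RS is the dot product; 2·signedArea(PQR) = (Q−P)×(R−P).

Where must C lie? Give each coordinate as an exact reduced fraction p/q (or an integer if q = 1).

1. C_x = 16/3  [2·signedArea(CEA) = -392/3 ∩ CD · EA = 1952/15]
2. C_y = 20/3  [2·signedArea(CEA) = -392/3 ∩ CD · EA = 1952/15]
   → C = (16/3, 20/3)

C = (16/3, 20/3)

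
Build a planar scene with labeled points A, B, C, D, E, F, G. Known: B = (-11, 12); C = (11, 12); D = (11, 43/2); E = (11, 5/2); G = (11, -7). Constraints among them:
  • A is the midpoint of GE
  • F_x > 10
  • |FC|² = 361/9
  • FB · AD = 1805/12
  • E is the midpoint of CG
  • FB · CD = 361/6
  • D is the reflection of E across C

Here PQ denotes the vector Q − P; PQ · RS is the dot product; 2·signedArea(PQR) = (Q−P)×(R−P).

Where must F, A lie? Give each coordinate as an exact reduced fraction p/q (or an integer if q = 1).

1. F_y = 17/3  [FB · CD = 361/6]
2. F_x = 11  [|FC|² = 361/9]
   → F = (11, 17/3)
3. A_x = 11  [A is the midpoint of GE]
4. A_y = -9/4  [A is the midpoint of GE]
   → A = (11, -9/4)

A = (11, -9/4)
F = (11, 17/3)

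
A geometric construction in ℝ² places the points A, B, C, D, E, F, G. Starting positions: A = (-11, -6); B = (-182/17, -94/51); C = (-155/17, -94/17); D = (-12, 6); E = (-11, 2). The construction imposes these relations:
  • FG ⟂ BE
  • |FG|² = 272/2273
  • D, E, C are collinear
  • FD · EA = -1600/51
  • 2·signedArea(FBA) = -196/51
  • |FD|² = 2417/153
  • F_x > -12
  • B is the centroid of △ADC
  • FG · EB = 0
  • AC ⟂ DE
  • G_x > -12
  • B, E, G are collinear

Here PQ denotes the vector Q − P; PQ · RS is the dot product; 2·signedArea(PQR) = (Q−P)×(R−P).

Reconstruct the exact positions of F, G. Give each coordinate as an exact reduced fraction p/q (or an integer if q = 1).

1. F_x = -193/17  [FD · EA = -1600/51 ∩ 2·signedArea(FBA) = -196/51]
2. F_y = 106/51  [FD · EA = -1600/51 ∩ 2·signedArea(FBA) = -196/51]
   → F = (-193/17, 106/51)
3. G_x = -425361/38641  [FG · EB = 0 ∩ B, E, G are collinear]
4. G_y = 243998/115923  [FG · EB = 0 ∩ B, E, G are collinear]
   → G = (-425361/38641, 243998/115923)

F = (-193/17, 106/51)
G = (-425361/38641, 243998/115923)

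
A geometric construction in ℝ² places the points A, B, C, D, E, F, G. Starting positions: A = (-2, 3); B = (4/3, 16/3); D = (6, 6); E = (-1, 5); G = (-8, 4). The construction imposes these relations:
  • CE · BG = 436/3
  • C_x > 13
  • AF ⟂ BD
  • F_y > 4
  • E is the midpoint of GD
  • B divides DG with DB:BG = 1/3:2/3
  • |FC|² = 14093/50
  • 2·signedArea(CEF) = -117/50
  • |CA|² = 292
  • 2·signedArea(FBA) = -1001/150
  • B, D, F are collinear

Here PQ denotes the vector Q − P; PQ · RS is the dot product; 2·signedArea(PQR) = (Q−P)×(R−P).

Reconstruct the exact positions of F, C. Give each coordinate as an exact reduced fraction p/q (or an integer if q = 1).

1. F_x = -113/50  [B, D, F are collinear ∩ AF ⟂ BD]
2. F_y = 241/50  [B, D, F are collinear ∩ AF ⟂ BD]
   → F = (-113/50, 241/50)
3. C_x = 14  [2·signedArea(CEF) = -117/50 ∩ CE · BG = 436/3]
4. C_y = 9  [2·signedArea(CEF) = -117/50 ∩ CE · BG = 436/3]
   → C = (14, 9)

C = (14, 9)
F = (-113/50, 241/50)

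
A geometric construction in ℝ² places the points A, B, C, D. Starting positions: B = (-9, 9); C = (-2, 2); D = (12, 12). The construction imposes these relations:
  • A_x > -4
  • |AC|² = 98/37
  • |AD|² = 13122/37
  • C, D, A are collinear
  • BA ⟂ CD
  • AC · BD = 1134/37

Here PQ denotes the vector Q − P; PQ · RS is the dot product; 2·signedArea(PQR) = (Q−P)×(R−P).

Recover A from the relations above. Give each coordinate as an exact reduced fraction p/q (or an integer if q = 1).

1. A_x = -123/37  [C, D, A are collinear ∩ BA ⟂ CD]
2. A_y = 39/37  [C, D, A are collinear ∩ BA ⟂ CD]
   → A = (-123/37, 39/37)

A = (-123/37, 39/37)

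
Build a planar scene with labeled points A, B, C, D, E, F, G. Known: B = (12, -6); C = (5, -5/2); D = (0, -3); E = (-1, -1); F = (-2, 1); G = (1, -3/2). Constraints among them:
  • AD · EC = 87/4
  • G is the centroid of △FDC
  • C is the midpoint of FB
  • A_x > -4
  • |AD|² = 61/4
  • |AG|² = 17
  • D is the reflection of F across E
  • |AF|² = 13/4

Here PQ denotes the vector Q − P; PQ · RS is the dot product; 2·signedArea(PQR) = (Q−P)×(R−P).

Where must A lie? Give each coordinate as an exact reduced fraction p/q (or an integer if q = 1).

1. A_x = -3  [line -6·x + 3/2·y + -69/4 = 0 ∩ |AG|² = 17]
2. A_y = -1/2  [line -6·x + 3/2·y + -69/4 = 0 ∩ |AG|² = 17]
   → A = (-3, -1/2)

A = (-3, -1/2)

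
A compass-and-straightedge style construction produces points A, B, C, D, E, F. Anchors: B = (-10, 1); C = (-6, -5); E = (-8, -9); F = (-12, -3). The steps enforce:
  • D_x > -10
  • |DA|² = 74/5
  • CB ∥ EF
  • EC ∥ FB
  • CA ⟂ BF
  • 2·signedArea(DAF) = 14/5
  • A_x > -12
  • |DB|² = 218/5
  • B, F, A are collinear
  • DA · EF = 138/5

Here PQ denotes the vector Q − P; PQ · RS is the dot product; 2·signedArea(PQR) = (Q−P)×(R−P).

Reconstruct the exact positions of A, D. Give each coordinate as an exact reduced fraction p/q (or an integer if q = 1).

1. A_x = -58/5  [B, F, A are collinear ∩ CA ⟂ BF]
2. A_y = -11/5  [B, F, A are collinear ∩ CA ⟂ BF]
   → A = (-58/5, -11/5)
3. D_x = -49/5  [2·signedArea(DAF) = 14/5 ∩ DA · EF = 138/5]
4. D_y = -28/5  [2·signedArea(DAF) = 14/5 ∩ DA · EF = 138/5]
   → D = (-49/5, -28/5)

A = (-58/5, -11/5)
D = (-49/5, -28/5)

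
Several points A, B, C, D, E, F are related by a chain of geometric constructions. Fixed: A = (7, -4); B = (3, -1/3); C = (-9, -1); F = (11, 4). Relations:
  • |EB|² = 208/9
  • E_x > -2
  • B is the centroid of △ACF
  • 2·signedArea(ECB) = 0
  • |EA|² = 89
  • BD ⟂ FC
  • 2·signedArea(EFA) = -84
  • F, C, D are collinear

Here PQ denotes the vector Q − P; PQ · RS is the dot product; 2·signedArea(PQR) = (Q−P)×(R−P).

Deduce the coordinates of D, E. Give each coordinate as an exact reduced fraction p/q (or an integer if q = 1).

D = (125/51, 95/51)
E = (-9/5, -3/5)

1. D_x = 125/51  [F, C, D are collinear ∩ BD ⟂ FC]
2. D_y = 95/51  [F, C, D are collinear ∩ BD ⟂ FC]
   → D = (125/51, 95/51)
3. E_x = -9/5  [2·signedArea(ECB) = 0 ∩ 2·signedArea(EFA) = -84]
4. E_y = -3/5  [2·signedArea(ECB) = 0 ∩ 2·signedArea(EFA) = -84]
   → E = (-9/5, -3/5)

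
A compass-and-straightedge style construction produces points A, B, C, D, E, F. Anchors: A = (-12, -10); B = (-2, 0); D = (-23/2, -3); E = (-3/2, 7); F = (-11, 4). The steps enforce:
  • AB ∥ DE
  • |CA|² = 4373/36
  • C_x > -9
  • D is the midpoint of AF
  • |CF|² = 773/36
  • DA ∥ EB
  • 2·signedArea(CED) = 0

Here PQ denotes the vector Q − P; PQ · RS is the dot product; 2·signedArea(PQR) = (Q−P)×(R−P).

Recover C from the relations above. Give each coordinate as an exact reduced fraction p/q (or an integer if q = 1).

1. C_x = -49/6  [line 10·x + -10·y + 85 = 0 ∩ |CA|² = 4373/36]
2. C_y = 1/3  [line 10·x + -10·y + 85 = 0 ∩ |CA|² = 4373/36]
   → C = (-49/6, 1/3)

C = (-49/6, 1/3)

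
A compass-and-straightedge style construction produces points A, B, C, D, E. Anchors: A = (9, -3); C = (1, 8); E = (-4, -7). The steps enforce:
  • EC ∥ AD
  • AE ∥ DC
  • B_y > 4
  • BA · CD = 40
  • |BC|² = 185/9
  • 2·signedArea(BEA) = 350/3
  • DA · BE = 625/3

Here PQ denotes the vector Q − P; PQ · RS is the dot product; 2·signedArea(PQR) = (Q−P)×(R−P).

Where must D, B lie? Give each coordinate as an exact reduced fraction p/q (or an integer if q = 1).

1. D_x = 14  [AE ∥ DC ∩ EC ∥ AD]
2. D_y = 12  [AE ∥ DC ∩ EC ∥ AD]
   → D = (14, 12)
3. B_x = 11/3  [2·signedArea(BEA) = 350/3 ∩ DA · BE = 625/3]
4. B_y = 13/3  [2·signedArea(BEA) = 350/3 ∩ DA · BE = 625/3]
   → B = (11/3, 13/3)

B = (11/3, 13/3)
D = (14, 12)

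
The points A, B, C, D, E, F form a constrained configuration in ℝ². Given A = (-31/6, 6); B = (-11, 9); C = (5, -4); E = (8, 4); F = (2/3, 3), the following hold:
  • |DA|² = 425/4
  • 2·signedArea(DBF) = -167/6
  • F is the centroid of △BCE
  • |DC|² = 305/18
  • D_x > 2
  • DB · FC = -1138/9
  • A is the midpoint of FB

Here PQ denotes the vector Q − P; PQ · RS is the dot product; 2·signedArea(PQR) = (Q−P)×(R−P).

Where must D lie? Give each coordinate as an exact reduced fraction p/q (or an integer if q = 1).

1. D_x = 17/6  [DB · FC = -1138/9 ∩ 2·signedArea(DBF) = -167/6]
2. D_y = -1/2  [DB · FC = -1138/9 ∩ 2·signedArea(DBF) = -167/6]
   → D = (17/6, -1/2)

D = (17/6, -1/2)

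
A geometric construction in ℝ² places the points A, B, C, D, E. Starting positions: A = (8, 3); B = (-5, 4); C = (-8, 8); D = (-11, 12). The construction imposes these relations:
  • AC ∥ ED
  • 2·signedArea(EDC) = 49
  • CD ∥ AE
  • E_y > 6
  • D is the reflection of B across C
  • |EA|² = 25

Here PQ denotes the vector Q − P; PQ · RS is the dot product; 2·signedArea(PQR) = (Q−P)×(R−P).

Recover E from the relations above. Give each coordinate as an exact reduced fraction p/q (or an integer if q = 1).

E = (5, 7)

1. E_x = 5  [AC ∥ ED ∩ CD ∥ AE]
2. E_y = 7  [AC ∥ ED ∩ CD ∥ AE]
   → E = (5, 7)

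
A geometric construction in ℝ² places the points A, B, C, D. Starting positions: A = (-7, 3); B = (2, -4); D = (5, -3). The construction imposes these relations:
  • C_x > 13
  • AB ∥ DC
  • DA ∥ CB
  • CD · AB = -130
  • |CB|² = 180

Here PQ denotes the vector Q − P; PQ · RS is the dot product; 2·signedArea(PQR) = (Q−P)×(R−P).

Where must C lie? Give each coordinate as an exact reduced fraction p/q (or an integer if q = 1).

C = (14, -10)

1. C_x = 14  [DA ∥ CB ∩ AB ∥ DC]
2. C_y = -10  [DA ∥ CB ∩ AB ∥ DC]
   → C = (14, -10)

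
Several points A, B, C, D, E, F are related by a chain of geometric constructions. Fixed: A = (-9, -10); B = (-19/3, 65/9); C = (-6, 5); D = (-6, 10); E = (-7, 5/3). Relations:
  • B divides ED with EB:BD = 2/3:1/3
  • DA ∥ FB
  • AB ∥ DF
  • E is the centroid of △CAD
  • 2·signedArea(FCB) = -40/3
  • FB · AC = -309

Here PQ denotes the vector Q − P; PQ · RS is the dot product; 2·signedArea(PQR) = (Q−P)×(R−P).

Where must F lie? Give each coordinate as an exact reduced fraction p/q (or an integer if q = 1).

1. F_x = -10/3  [DA ∥ FB ∩ AB ∥ DF]
2. F_y = 245/9  [DA ∥ FB ∩ AB ∥ DF]
   → F = (-10/3, 245/9)

F = (-10/3, 245/9)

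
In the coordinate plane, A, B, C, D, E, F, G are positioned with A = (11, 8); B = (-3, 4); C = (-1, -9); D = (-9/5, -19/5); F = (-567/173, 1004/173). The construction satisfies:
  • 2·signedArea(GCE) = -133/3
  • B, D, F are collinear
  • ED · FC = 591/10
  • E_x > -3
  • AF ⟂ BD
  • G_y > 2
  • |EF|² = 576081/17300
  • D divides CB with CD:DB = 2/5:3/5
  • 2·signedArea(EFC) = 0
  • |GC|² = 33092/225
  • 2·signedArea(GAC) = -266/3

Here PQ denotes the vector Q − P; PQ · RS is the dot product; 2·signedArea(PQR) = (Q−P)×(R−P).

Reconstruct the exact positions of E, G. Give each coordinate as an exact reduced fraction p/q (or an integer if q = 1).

1. E_x = -12/5  [2·signedArea(EFC) = 0 ∩ ED · FC = 591/10]
2. E_y = 1/10  [2·signedArea(EFC) = 0 ∩ ED · FC = 591/10]
   → E = (-12/5, 1/10)
3. G_x = 31/15  [2·signedArea(GCE) = -133/3 ∩ 2·signedArea(GAC) = -266/3]
4. G_y = 41/15  [2·signedArea(GCE) = -133/3 ∩ 2·signedArea(GAC) = -266/3]
   → G = (31/15, 41/15)

E = (-12/5, 1/10)
G = (31/15, 41/15)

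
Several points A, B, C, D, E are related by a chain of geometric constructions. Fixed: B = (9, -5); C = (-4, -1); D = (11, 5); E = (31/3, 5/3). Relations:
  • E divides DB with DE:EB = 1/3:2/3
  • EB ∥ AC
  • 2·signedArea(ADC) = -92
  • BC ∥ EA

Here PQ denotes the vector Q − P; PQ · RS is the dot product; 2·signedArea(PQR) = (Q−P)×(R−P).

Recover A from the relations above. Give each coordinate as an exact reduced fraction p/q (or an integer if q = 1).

1. A_x = -8/3  [EB ∥ AC ∩ BC ∥ EA]
2. A_y = 17/3  [EB ∥ AC ∩ BC ∥ EA]
   → A = (-8/3, 17/3)

A = (-8/3, 17/3)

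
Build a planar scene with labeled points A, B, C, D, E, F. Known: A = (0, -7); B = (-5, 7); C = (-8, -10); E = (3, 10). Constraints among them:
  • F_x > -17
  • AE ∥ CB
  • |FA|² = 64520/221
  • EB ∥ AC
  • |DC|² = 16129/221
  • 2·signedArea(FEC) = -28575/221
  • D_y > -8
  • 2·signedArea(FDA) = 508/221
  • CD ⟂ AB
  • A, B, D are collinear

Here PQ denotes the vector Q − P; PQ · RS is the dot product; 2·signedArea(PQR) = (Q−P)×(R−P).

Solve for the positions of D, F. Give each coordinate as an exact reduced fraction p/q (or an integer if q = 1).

D = (10/221, -1575/221)
F = (-3546/221, -2845/221)

1. D_x = 10/221  [A, B, D are collinear ∩ CD ⟂ AB]
2. D_y = -1575/221  [A, B, D are collinear ∩ CD ⟂ AB]
   → D = (10/221, -1575/221)
3. F_x = -3546/221  [2·signedArea(FEC) = -28575/221 ∩ 2·signedArea(FDA) = 508/221]
4. F_y = -2845/221  [2·signedArea(FEC) = -28575/221 ∩ 2·signedArea(FDA) = 508/221]
   → F = (-3546/221, -2845/221)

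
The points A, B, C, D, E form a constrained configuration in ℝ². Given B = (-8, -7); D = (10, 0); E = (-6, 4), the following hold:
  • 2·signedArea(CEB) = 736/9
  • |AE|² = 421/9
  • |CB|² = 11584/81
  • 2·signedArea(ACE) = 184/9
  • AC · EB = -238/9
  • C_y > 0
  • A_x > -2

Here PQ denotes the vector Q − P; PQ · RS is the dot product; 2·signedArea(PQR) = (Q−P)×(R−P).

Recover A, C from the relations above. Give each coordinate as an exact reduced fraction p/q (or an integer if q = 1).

A = (-4/3, -1)
C = (8/9, 1)

1. C_x = 8/9  [line 11·x + -2·y + -70/9 = 0 ∩ |CB|² = 11584/81]
2. C_y = 1  [line 11·x + -2·y + -70/9 = 0 ∩ |CB|² = 11584/81]
   → C = (8/9, 1)
3. A_x = -4/3  [AC · EB = -238/9 ∩ 2·signedArea(ACE) = 184/9]
4. A_y = -1  [AC · EB = -238/9 ∩ 2·signedArea(ACE) = 184/9]
   → A = (-4/3, -1)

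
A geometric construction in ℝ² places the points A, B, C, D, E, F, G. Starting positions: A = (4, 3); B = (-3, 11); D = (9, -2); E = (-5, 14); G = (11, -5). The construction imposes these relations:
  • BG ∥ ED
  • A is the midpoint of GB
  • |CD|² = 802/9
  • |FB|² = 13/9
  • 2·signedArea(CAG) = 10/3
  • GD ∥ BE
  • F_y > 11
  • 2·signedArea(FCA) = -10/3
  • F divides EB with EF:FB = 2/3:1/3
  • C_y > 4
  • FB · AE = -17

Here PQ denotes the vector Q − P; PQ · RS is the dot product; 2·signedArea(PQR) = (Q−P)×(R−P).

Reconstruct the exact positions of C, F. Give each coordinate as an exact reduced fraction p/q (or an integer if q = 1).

C = (8/3, 5)
F = (-11/3, 12)

1. C_x = 8/3  [line 8·x + 7·y + -169/3 = 0 ∩ |CD|² = 802/9]
2. C_y = 5  [line 8·x + 7·y + -169/3 = 0 ∩ |CD|² = 802/9]
   → C = (8/3, 5)
3. F_x = -11/3  [F divides EB with EF:FB = 2/3:1/3]
4. F_y = 12  [F divides EB with EF:FB = 2/3:1/3]
   → F = (-11/3, 12)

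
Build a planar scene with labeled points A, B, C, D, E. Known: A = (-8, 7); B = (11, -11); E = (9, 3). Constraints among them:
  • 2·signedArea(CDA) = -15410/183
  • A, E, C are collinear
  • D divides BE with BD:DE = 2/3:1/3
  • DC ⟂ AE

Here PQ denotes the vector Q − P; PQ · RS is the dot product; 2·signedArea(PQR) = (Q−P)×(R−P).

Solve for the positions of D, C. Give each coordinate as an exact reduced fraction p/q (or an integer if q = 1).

1. D_x = 29/3  [D divides BE with BD:DE = 2/3:1/3]
2. D_y = -5/3  [D divides BE with BD:DE = 2/3:1/3]
   → D = (29/3, -5/3)
3. C_x = 651/61  [A, E, C are collinear ∩ DC ⟂ AE]
4. C_y = 159/61  [A, E, C are collinear ∩ DC ⟂ AE]
   → C = (651/61, 159/61)

C = (651/61, 159/61)
D = (29/3, -5/3)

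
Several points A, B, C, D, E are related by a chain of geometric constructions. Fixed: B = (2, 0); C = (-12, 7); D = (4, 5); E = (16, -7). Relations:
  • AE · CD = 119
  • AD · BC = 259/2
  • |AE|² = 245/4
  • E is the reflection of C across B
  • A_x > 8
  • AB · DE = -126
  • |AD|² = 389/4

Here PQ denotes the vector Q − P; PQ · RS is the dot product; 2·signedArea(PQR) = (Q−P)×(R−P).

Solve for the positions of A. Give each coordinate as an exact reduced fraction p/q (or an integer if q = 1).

A = (9, -7/2)

1. A_x = 9  [AB · DE = -126 ∩ AD · BC = 259/2]
2. A_y = -7/2  [AB · DE = -126 ∩ AD · BC = 259/2]
   → A = (9, -7/2)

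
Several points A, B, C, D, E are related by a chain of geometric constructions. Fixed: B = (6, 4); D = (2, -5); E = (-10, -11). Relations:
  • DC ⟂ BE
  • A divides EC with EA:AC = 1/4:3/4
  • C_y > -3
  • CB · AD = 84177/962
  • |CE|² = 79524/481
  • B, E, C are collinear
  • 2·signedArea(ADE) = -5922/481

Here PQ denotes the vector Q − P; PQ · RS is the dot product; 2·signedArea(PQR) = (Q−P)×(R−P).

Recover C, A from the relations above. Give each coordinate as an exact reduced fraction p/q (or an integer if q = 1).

1. C_x = -298/481  [B, E, C are collinear ∩ DC ⟂ BE]
2. C_y = -1061/481  [B, E, C are collinear ∩ DC ⟂ BE]
   → C = (-298/481, -1061/481)
3. A_x = -3682/481  [A divides EC with EA:AC = 1/4:3/4]
4. A_y = -8467/962  [A divides EC with EA:AC = 1/4:3/4]
   → A = (-3682/481, -8467/962)

A = (-3682/481, -8467/962)
C = (-298/481, -1061/481)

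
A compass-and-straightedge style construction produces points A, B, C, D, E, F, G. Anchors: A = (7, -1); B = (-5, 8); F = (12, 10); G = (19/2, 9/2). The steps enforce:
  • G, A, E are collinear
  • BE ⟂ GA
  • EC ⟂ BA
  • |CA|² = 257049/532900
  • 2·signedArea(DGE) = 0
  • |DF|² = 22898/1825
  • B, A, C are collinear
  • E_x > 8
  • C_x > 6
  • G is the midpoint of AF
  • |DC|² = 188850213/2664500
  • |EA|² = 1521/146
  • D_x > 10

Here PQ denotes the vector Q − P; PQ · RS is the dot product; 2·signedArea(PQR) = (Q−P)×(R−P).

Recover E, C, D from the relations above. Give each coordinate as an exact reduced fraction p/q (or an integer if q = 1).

C = (11761/1825, -2129/3650)
D = (769/73, 2473/365)
E = (1217/146, 283/146)

1. E_x = 1217/146  [G, A, E are collinear ∩ BE ⟂ GA]
2. E_y = 283/146  [G, A, E are collinear ∩ BE ⟂ GA]
   → E = (1217/146, 283/146)
3. C_x = 11761/1825  [B, A, C are collinear ∩ EC ⟂ BA]
4. C_y = -2129/3650  [B, A, C are collinear ∩ EC ⟂ BA]
   → C = (11761/1825, -2129/3650)
5. D_x = 769/73  [line 187/73·x + -85/73·y + -1394/73 = 0 ∩ |DC|² = 188850213/2664500]
6. D_y = 2473/365  [line 187/73·x + -85/73·y + -1394/73 = 0 ∩ |DC|² = 188850213/2664500]
   → D = (769/73, 2473/365)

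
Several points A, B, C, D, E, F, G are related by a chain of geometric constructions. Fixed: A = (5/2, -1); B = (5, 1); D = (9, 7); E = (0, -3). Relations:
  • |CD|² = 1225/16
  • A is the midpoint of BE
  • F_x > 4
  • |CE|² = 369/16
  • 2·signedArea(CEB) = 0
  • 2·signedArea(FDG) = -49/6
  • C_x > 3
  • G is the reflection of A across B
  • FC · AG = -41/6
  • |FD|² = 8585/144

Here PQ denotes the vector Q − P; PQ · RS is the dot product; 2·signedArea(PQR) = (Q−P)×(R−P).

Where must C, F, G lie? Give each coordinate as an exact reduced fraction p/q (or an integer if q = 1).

C = (15/4, 0)
F = (55/12, 2/3)
G = (15/2, 3)

1. C_x = 15/4  [line -4·x + 5·y + 15 = 0 ∩ |CE|² = 369/16]
2. C_y = 0  [line -4·x + 5·y + 15 = 0 ∩ |CE|² = 369/16]
   → C = (15/4, 0)
3. G_x = 15/2  [G is the reflection of A across B]
4. G_y = 3  [G is the reflection of A across B]
   → G = (15/2, 3)
5. F_x = 55/12  [FC · AG = -41/6 ∩ 2·signedArea(FDG) = -49/6]
6. F_y = 2/3  [FC · AG = -41/6 ∩ 2·signedArea(FDG) = -49/6]
   → F = (55/12, 2/3)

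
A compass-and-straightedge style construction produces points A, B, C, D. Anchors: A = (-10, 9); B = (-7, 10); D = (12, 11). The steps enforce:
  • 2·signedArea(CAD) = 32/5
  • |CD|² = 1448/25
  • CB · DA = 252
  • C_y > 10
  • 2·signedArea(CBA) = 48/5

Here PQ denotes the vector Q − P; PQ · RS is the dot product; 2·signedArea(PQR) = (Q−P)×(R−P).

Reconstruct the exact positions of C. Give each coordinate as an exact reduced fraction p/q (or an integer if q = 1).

C = (22/5, 53/5)

1. C_x = 22/5  [2·signedArea(CAD) = 32/5 ∩ 2·signedArea(CBA) = 48/5]
2. C_y = 53/5  [2·signedArea(CAD) = 32/5 ∩ 2·signedArea(CBA) = 48/5]
   → C = (22/5, 53/5)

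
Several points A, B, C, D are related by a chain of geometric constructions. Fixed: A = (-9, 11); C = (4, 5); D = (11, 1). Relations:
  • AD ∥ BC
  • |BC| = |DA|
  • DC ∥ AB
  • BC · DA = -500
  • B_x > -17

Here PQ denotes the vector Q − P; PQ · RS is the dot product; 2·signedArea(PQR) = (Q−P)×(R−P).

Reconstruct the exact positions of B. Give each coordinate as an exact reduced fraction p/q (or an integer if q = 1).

1. B_x = -16  [AD ∥ BC ∩ DC ∥ AB]
2. B_y = 15  [AD ∥ BC ∩ DC ∥ AB]
   → B = (-16, 15)

B = (-16, 15)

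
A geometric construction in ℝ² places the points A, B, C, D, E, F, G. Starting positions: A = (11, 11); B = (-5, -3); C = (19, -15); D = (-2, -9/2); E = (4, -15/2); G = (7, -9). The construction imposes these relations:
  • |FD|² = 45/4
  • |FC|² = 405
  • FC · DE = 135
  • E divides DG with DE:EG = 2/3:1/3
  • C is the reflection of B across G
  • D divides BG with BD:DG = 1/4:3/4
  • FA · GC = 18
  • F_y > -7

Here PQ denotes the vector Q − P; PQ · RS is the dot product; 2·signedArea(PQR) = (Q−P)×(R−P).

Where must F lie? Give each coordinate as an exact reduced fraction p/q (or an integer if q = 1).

1. F_x = 1  [line -12·x + 6·y + 48 = 0 ∩ |FD|² = 45/4]
2. F_y = -6  [line -12·x + 6·y + 48 = 0 ∩ |FD|² = 45/4]
   → F = (1, -6)

F = (1, -6)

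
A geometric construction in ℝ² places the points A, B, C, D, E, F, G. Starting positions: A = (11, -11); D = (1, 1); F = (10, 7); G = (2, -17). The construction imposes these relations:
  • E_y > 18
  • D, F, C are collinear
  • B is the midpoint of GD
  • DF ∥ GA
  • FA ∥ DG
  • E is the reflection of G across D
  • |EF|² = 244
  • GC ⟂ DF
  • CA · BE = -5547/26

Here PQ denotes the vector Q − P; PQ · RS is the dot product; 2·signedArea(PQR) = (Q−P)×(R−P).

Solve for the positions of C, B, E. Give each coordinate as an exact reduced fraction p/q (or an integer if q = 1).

B = (3/2, -8)
C = (-86/13, -53/13)
E = (0, 19)

1. C_x = -86/13  [D, F, C are collinear ∩ GC ⟂ DF]
2. C_y = -53/13  [D, F, C are collinear ∩ GC ⟂ DF]
   → C = (-86/13, -53/13)
3. B_x = 3/2  [B is the midpoint of GD]
4. B_y = -8  [B is the midpoint of GD]
   → B = (3/2, -8)
5. E_x = 0  [E is the reflection of G across D]
6. E_y = 19  [E is the reflection of G across D]
   → E = (0, 19)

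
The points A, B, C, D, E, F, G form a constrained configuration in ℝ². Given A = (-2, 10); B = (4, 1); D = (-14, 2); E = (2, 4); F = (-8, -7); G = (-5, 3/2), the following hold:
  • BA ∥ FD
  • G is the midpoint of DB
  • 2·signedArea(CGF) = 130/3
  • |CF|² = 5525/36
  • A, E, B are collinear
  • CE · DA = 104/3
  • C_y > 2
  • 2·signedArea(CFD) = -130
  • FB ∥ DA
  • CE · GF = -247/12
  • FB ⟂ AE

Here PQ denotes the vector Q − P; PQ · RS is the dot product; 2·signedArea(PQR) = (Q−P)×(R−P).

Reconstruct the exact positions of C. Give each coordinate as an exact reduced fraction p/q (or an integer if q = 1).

1. C_x = 1/3  [2·signedArea(CFD) = -130 ∩ CE · GF = -247/12]
2. C_y = 13/6  [2·signedArea(CFD) = -130 ∩ CE · GF = -247/12]
   → C = (1/3, 13/6)

C = (1/3, 13/6)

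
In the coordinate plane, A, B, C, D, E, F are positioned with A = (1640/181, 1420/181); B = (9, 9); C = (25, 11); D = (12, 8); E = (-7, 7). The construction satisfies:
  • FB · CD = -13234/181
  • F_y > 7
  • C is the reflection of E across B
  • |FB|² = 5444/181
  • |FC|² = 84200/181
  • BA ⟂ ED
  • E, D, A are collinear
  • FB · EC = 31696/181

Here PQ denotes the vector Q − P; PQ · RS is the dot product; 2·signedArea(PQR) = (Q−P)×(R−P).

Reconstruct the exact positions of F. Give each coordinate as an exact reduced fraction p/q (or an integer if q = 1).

1. F_x = 671/181  [FB · EC = 31696/181 ∩ FB · CD = -13234/181]
2. F_y = 1369/181  [FB · EC = 31696/181 ∩ FB · CD = -13234/181]
   → F = (671/181, 1369/181)

F = (671/181, 1369/181)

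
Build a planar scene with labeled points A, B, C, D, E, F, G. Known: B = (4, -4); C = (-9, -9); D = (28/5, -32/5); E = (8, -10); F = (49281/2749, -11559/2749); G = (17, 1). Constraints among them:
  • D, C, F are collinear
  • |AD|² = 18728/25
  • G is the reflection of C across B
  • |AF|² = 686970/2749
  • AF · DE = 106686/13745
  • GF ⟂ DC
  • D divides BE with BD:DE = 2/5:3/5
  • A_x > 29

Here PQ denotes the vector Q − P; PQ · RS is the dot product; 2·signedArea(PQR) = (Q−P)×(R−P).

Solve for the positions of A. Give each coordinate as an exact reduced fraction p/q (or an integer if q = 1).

A = (30, 6)

1. A_x = 30  [line -12/5·x + 18/5·y + 252/5 = 0 ∩ |AD|² = 18728/25]
2. A_y = 6  [line -12/5·x + 18/5·y + 252/5 = 0 ∩ |AD|² = 18728/25]
   → A = (30, 6)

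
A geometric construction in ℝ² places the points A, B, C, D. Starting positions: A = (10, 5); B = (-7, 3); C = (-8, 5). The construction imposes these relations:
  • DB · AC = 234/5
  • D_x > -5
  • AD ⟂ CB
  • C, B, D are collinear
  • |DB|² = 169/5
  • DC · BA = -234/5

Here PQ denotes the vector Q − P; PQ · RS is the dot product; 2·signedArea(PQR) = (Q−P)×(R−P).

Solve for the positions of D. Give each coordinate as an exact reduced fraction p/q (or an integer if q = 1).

1. D_x = -22/5  [C, B, D are collinear ∩ AD ⟂ CB]
2. D_y = -11/5  [C, B, D are collinear ∩ AD ⟂ CB]
   → D = (-22/5, -11/5)

D = (-22/5, -11/5)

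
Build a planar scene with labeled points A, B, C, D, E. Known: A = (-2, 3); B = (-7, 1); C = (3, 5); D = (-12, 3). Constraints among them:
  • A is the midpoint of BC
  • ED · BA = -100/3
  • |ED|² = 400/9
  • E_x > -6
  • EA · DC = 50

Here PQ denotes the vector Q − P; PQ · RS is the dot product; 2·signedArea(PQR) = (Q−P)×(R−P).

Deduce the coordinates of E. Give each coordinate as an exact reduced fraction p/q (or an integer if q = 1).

E = (-16/3, 3)

1. E_x = -16/3  [EA · DC = 50 ∩ ED · BA = -100/3]
2. E_y = 3  [EA · DC = 50 ∩ ED · BA = -100/3]
   → E = (-16/3, 3)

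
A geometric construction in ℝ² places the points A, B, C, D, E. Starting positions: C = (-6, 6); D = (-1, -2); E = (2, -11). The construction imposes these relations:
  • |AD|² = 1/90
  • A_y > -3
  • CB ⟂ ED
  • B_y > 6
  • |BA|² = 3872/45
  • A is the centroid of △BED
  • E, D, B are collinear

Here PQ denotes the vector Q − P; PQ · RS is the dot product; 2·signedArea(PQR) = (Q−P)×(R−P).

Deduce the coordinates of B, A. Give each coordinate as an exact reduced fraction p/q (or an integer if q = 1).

1. B_x = -39/10  [E, D, B are collinear ∩ CB ⟂ ED]
2. B_y = 67/10  [E, D, B are collinear ∩ CB ⟂ ED]
   → B = (-39/10, 67/10)
3. A_x = -29/30  [A is the centroid of △BED]
4. A_y = -21/10  [A is the centroid of △BED]
   → A = (-29/30, -21/10)

A = (-29/30, -21/10)
B = (-39/10, 67/10)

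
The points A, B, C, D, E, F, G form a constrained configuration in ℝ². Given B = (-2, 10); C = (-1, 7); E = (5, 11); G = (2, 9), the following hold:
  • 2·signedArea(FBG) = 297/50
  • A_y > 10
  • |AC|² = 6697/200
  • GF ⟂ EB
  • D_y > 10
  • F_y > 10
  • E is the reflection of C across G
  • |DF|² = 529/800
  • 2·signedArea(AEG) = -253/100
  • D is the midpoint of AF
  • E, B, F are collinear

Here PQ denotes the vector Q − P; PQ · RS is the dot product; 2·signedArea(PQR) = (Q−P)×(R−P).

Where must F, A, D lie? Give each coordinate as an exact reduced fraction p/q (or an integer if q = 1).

1. F_x = 89/50  [E, B, F are collinear ∩ GF ⟂ EB]
2. F_y = 527/50  [E, B, F are collinear ∩ GF ⟂ EB]
   → F = (89/50, 527/50)
3. A_x = 339/100  [line 2·x + -3·y + 2553/100 = 0 ∩ |AC|² = 6697/200]
4. A_y = 1077/100  [line 2·x + -3·y + 2553/100 = 0 ∩ |AC|² = 6697/200]
   → A = (339/100, 1077/100)
5. D_x = 517/200  [D is the midpoint of AF]
6. D_y = 2131/200  [D is the midpoint of AF]
   → D = (517/200, 2131/200)

A = (339/100, 1077/100)
D = (517/200, 2131/200)
F = (89/50, 527/50)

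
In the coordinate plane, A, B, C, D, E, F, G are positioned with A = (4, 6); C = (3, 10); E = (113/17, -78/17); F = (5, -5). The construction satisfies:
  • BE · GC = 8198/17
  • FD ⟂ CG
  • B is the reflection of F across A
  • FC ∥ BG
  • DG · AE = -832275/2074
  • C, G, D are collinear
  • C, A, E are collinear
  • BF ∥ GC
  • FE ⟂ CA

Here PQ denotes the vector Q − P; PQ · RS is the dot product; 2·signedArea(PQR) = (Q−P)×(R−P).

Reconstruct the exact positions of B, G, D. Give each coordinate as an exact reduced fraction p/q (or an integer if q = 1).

B = (3, 17)
D = (533/122, -617/122)
G = (1, 32)

1. B_x = 3  [B is the reflection of F across A]
2. B_y = 17  [B is the reflection of F across A]
   → B = (3, 17)
3. G_x = 1  [BF ∥ GC ∩ FC ∥ BG]
4. G_y = 32  [BF ∥ GC ∩ FC ∥ BG]
   → G = (1, 32)
5. D_x = 533/122  [C, G, D are collinear ∩ FD ⟂ CG]
6. D_y = -617/122  [C, G, D are collinear ∩ FD ⟂ CG]
   → D = (533/122, -617/122)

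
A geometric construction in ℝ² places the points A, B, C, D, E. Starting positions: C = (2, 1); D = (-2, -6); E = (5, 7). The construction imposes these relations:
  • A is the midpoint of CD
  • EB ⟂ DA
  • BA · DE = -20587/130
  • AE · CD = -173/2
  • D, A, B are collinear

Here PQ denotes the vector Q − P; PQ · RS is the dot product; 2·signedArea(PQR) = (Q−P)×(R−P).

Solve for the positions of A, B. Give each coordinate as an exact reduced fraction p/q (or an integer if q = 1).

1. A_x = 0  [A is the midpoint of CD]
2. A_y = -5/2  [A is the midpoint of CD]
   → A = (0, -5/2)
3. B_x = 346/65  [D, A, B are collinear ∩ EB ⟂ DA]
4. B_y = 443/65  [D, A, B are collinear ∩ EB ⟂ DA]
   → B = (346/65, 443/65)

A = (0, -5/2)
B = (346/65, 443/65)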